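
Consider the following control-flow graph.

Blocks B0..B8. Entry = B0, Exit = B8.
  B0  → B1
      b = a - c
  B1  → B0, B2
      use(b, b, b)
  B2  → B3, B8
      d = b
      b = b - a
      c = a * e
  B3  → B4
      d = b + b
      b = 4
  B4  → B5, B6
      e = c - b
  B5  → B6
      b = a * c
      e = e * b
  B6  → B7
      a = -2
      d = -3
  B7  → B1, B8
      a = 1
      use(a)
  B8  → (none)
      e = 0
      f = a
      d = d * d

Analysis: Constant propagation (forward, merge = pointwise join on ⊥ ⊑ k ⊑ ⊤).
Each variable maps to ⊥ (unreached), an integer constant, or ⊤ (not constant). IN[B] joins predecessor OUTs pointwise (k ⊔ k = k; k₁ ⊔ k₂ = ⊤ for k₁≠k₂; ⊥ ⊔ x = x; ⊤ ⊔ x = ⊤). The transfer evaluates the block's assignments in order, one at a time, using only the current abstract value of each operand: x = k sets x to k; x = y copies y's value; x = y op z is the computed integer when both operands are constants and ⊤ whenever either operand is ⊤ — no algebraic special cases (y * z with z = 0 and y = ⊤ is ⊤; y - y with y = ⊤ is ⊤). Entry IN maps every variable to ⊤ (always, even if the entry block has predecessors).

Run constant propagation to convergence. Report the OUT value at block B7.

Per-block solution:
  B0: | IN=(all ⊤) | OUT=(all ⊤)
  B1: | IN=(all ⊤) | OUT=(all ⊤)
  B2: | IN=(all ⊤) | OUT=(all ⊤)
  B3: | IN=(all ⊤) | OUT={b:4; rest ⊤}
  B4: | IN={b:4; rest ⊤} | OUT={b:4; rest ⊤}
  B5: | IN={b:4; rest ⊤} | OUT=(all ⊤)
  B6: | IN=(all ⊤) | OUT={a:-2, d:-3; rest ⊤}
  B7: | IN={a:-2, d:-3; rest ⊤} | OUT={a:1, d:-3; rest ⊤}
  B8: | IN=(all ⊤) | OUT={e:0; rest ⊤}

Merge at B7: IN[B7] = OUT[B6] = {a: -2, b: ⊤, c: ⊤, d: -3, e: ⊤, f: ⊤}
Applying B7's transfer function to that IN value gives OUT[B7] (row B7 above).

Answer: {a: 1, b: ⊤, c: ⊤, d: -3, e: ⊤, f: ⊤}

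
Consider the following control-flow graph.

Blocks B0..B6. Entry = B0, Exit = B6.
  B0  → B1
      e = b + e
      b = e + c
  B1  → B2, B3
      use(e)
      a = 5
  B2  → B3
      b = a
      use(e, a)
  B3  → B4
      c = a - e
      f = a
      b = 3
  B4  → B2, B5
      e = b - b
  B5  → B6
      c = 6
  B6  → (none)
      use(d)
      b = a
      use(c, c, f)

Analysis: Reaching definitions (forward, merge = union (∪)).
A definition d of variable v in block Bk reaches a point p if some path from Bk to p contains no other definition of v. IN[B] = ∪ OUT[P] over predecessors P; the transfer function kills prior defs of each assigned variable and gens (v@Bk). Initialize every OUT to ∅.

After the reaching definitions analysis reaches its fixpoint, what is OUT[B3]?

Converged values:
  B0:  IN={}  OUT={b@B0, e@B0}
  B1:  IN={b@B0, e@B0}  OUT={a@B1, b@B0, e@B0}
  B2:  IN={a@B1, b@B0, b@B3, c@B3, e@B0, e@B4, f@B3}  OUT={a@B1, b@B2, c@B3, e@B0, e@B4, f@B3}
  B3:  IN={a@B1, b@B0, b@B2, c@B3, e@B0, e@B4, f@B3}  OUT={a@B1, b@B3, c@B3, e@B0, e@B4, f@B3}
  B4:  IN={a@B1, b@B3, c@B3, e@B0, e@B4, f@B3}  OUT={a@B1, b@B3, c@B3, e@B4, f@B3}
  B5:  IN={a@B1, b@B3, c@B3, e@B4, f@B3}  OUT={a@B1, b@B3, c@B5, e@B4, f@B3}
  B6:  IN={a@B1, b@B3, c@B5, e@B4, f@B3}  OUT={a@B1, b@B6, c@B5, e@B4, f@B3}

Merge at B3: IN[B3] = OUT[B1] ⊔ OUT[B2] = {a@B1, b@B0, b@B2, c@B3, e@B0, e@B4, f@B3}
Applying B3's transfer function to that IN value gives OUT[B3] (row B3 above).

Answer: {a@B1, b@B3, c@B3, e@B0, e@B4, f@B3}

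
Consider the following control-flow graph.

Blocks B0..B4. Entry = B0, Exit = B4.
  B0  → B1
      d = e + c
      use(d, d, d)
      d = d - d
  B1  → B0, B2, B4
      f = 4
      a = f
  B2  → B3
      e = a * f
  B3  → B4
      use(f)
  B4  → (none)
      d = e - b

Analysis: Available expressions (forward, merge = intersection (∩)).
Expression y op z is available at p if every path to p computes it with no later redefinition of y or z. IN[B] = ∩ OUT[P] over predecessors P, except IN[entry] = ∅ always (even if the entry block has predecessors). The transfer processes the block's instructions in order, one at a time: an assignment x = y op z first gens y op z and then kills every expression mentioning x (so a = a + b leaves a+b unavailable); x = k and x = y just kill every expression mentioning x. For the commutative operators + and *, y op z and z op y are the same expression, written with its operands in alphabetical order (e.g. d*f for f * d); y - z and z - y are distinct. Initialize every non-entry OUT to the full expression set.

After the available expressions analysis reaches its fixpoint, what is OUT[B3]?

Answer: {a*f}

Trace:
Converged values:
  B0:   IN={}   OUT={c+e}
  B1:   IN={c+e}   OUT={c+e}
  B2:   IN={c+e}   OUT={a*f}
  B3:   IN={a*f}   OUT={a*f}
  B4:   IN={}   OUT={e-b}

Merge at B3: IN[B3] = OUT[B2] = {a*f}
Applying B3's transfer function to that IN value gives OUT[B3] (row B3 above).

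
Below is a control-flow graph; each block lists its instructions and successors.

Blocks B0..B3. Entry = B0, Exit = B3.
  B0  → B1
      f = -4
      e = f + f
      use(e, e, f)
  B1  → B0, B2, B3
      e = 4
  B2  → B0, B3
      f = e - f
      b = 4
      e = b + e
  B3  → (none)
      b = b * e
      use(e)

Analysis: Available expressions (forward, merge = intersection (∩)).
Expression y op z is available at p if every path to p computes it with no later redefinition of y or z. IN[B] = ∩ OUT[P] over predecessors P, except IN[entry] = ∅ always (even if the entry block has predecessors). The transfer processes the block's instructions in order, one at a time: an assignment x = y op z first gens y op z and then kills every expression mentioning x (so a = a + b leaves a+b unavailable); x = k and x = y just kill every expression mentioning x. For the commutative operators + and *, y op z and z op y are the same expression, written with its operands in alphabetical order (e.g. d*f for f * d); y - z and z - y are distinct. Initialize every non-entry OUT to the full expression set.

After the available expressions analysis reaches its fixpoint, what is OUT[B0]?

Converged values:
  B0:   IN={}   OUT={f+f}
  B1:   IN={f+f}   OUT={f+f}
  B2:   IN={f+f}   OUT={}
  B3:   IN={}   OUT={}

Merge at B0 (entry node, so the boundary value {} is joined with the incoming edge(s)): IN[B0] = {} ∩ OUT[B1] ∩ OUT[B2] = {}
Applying B0's transfer function to that IN value gives OUT[B0] (row B0 above).

Answer: {f+f}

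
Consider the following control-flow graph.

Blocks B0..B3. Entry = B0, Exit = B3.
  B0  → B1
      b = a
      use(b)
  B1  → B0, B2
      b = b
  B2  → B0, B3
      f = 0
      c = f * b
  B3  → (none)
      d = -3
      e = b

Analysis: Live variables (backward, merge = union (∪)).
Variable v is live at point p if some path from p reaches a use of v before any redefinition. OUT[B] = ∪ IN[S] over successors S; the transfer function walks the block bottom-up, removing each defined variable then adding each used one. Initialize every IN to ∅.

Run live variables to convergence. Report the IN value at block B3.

Per-block solution:
  B0: | IN={a} | OUT={a, b}
  B1: | IN={a, b} | OUT={a, b}
  B2: | IN={a, b} | OUT={a, b}
  B3: | IN={b} | OUT={}

B3 is the boundary node: OUT[B3] = {}
Applying B3's transfer function to that OUT value gives IN[B3] (row B3 above).

Answer: {b}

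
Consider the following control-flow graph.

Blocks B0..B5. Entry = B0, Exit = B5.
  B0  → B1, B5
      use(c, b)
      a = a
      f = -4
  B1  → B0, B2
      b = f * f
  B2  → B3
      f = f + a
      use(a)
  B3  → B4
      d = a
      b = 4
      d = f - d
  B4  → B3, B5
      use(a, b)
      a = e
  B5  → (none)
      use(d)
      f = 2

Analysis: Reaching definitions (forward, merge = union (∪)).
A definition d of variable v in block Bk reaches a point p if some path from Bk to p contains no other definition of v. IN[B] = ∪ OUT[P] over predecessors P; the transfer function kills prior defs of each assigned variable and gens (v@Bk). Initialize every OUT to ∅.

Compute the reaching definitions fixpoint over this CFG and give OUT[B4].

Answer: {a@B4, b@B3, d@B3, f@B2}

Working:
Per-block solution:
  B0:  IN={a@B0, b@B1, f@B0}  OUT={a@B0, b@B1, f@B0}
  B1:  IN={a@B0, b@B1, f@B0}  OUT={a@B0, b@B1, f@B0}
  B2:  IN={a@B0, b@B1, f@B0}  OUT={a@B0, b@B1, f@B2}
  B3:  IN={a@B0, a@B4, b@B1, b@B3, d@B3, f@B2}  OUT={a@B0, a@B4, b@B3, d@B3, f@B2}
  B4:  IN={a@B0, a@B4, b@B3, d@B3, f@B2}  OUT={a@B4, b@B3, d@B3, f@B2}
  B5:  IN={a@B0, a@B4, b@B1, b@B3, d@B3, f@B0, f@B2}  OUT={a@B0, a@B4, b@B1, b@B3, d@B3, f@B5}

Merge at B4: IN[B4] = OUT[B3] = {a@B0, a@B4, b@B3, d@B3, f@B2}
Applying B4's transfer function to that IN value gives OUT[B4] (row B4 above).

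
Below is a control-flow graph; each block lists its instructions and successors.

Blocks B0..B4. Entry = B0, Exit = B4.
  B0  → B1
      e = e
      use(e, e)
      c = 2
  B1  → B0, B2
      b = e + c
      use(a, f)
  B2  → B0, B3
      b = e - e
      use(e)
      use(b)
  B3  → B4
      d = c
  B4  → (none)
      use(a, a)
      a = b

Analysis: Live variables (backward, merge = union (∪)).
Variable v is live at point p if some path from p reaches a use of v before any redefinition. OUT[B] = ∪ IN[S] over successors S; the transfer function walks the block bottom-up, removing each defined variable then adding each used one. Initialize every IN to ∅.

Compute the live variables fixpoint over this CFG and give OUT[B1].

Answer: {a, c, e, f}

Trace:
Fixpoint table:
  B0:   IN={a, e, f}   OUT={a, c, e, f}
  B1:   IN={a, c, e, f}   OUT={a, c, e, f}
  B2:   IN={a, c, e, f}   OUT={a, b, c, e, f}
  B3:   IN={a, b, c}   OUT={a, b}
  B4:   IN={a, b}   OUT={}

Merge at B1: OUT[B1] = IN[B0] ⊔ IN[B2] = {a, c, e, f}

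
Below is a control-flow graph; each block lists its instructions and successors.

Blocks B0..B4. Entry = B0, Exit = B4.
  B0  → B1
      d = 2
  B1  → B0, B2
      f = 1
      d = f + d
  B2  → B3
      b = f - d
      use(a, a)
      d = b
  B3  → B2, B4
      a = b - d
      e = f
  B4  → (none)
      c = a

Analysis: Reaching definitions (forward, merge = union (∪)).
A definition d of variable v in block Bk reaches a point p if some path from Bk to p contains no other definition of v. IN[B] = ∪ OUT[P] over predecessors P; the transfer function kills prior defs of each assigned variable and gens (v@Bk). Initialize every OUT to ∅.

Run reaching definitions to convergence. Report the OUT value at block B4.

Fixpoint table:
  B0: | IN={d@B1, f@B1} | OUT={d@B0, f@B1}
  B1: | IN={d@B0, f@B1} | OUT={d@B1, f@B1}
  B2: | IN={a@B3, b@B2, d@B1, d@B2, e@B3, f@B1} | OUT={a@B3, b@B2, d@B2, e@B3, f@B1}
  B3: | IN={a@B3, b@B2, d@B2, e@B3, f@B1} | OUT={a@B3, b@B2, d@B2, e@B3, f@B1}
  B4: | IN={a@B3, b@B2, d@B2, e@B3, f@B1} | OUT={a@B3, b@B2, c@B4, d@B2, e@B3, f@B1}

Merge at B4: IN[B4] = OUT[B3] = {a@B3, b@B2, d@B2, e@B3, f@B1}
Applying B4's transfer function to that IN value gives OUT[B4] (row B4 above).

Answer: {a@B3, b@B2, c@B4, d@B2, e@B3, f@B1}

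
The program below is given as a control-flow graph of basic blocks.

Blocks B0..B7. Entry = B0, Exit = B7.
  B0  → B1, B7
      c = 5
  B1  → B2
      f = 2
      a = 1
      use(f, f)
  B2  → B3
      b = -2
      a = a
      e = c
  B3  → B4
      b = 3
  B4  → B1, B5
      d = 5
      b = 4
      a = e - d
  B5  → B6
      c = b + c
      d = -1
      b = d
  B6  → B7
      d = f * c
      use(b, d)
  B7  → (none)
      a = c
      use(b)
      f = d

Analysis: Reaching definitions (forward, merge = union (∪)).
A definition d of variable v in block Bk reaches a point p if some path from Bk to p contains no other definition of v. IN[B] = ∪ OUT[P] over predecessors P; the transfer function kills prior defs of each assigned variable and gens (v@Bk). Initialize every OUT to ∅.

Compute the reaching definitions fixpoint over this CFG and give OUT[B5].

Converged values:
  B0: | IN={} | OUT={c@B0}
  B1: | IN={a@B4, b@B4, c@B0, d@B4, e@B2, f@B1} | OUT={a@B1, b@B4, c@B0, d@B4, e@B2, f@B1}
  B2: | IN={a@B1, b@B4, c@B0, d@B4, e@B2, f@B1} | OUT={a@B2, b@B2, c@B0, d@B4, e@B2, f@B1}
  B3: | IN={a@B2, b@B2, c@B0, d@B4, e@B2, f@B1} | OUT={a@B2, b@B3, c@B0, d@B4, e@B2, f@B1}
  B4: | IN={a@B2, b@B3, c@B0, d@B4, e@B2, f@B1} | OUT={a@B4, b@B4, c@B0, d@B4, e@B2, f@B1}
  B5: | IN={a@B4, b@B4, c@B0, d@B4, e@B2, f@B1} | OUT={a@B4, b@B5, c@B5, d@B5, e@B2, f@B1}
  B6: | IN={a@B4, b@B5, c@B5, d@B5, e@B2, f@B1} | OUT={a@B4, b@B5, c@B5, d@B6, e@B2, f@B1}
  B7: | IN={a@B4, b@B5, c@B0, c@B5, d@B6, e@B2, f@B1} | OUT={a@B7, b@B5, c@B0, c@B5, d@B6, e@B2, f@B7}

Merge at B5: IN[B5] = OUT[B4] = {a@B4, b@B4, c@B0, d@B4, e@B2, f@B1}
Applying B5's transfer function to that IN value gives OUT[B5] (row B5 above).

Answer: {a@B4, b@B5, c@B5, d@B5, e@B2, f@B1}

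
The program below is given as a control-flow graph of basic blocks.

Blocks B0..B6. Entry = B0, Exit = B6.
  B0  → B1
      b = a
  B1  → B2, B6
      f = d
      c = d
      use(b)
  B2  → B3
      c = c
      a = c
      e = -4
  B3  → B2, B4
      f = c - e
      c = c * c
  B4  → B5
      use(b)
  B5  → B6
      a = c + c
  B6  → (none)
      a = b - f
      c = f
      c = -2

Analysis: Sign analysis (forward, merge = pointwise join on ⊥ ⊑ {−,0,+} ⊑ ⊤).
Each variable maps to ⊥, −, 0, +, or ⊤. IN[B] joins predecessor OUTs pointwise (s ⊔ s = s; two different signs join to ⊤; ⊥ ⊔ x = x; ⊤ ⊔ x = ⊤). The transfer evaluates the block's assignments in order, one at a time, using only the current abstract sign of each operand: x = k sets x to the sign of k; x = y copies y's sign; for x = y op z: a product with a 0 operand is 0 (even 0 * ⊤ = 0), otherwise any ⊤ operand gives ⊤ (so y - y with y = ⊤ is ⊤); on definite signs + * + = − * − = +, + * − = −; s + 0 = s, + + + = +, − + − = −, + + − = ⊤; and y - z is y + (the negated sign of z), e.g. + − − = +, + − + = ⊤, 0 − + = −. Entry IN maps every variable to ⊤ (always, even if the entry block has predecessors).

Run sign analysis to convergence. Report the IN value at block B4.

Answer: {a: ⊤, b: ⊤, c: ⊤, d: ⊤, e: -, f: ⊤}

Derivation:
Per-block solution:
  B0:   IN=(all ⊤)   OUT=(all ⊤)
  B1:   IN=(all ⊤)   OUT=(all ⊤)
  B2:   IN=(all ⊤)   OUT={e:-; rest ⊤}
  B3:   IN={e:-; rest ⊤}   OUT={e:-; rest ⊤}
  B4:   IN={e:-; rest ⊤}   OUT={e:-; rest ⊤}
  B5:   IN={e:-; rest ⊤}   OUT={e:-; rest ⊤}
  B6:   IN=(all ⊤)   OUT={c:-; rest ⊤}

Merge at B4: IN[B4] = OUT[B3] = {a: ⊤, b: ⊤, c: ⊤, d: ⊤, e: -, f: ⊤}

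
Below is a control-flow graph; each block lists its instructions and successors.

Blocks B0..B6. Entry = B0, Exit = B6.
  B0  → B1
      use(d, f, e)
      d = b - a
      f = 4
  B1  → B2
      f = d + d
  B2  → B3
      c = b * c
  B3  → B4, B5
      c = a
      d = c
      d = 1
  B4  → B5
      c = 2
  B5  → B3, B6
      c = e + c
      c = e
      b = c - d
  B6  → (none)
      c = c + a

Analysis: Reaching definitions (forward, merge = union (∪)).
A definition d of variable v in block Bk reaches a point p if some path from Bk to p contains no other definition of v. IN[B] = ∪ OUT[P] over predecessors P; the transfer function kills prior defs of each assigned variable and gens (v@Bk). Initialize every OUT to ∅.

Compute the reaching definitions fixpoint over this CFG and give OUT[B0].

Answer: {d@B0, f@B0}

Trace:
Converged values:
  B0: | IN={} | OUT={d@B0, f@B0}
  B1: | IN={d@B0, f@B0} | OUT={d@B0, f@B1}
  B2: | IN={d@B0, f@B1} | OUT={c@B2, d@B0, f@B1}
  B3: | IN={b@B5, c@B2, c@B5, d@B0, d@B3, f@B1} | OUT={b@B5, c@B3, d@B3, f@B1}
  B4: | IN={b@B5, c@B3, d@B3, f@B1} | OUT={b@B5, c@B4, d@B3, f@B1}
  B5: | IN={b@B5, c@B3, c@B4, d@B3, f@B1} | OUT={b@B5, c@B5, d@B3, f@B1}
  B6: | IN={b@B5, c@B5, d@B3, f@B1} | OUT={b@B5, c@B6, d@B3, f@B1}

B0 is the boundary node: IN[B0] = {}
Applying B0's transfer function to that IN value gives OUT[B0] (row B0 above).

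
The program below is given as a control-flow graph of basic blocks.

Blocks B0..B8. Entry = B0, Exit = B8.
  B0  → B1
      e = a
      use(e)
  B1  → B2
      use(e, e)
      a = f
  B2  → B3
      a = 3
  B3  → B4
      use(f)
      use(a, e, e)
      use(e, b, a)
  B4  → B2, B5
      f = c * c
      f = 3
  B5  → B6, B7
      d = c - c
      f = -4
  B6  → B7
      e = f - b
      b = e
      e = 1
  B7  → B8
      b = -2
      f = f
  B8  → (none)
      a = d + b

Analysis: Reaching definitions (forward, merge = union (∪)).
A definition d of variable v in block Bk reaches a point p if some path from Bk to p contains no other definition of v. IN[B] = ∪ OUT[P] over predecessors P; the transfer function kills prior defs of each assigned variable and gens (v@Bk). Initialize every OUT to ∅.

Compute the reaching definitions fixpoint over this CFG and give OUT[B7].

Converged values:
  B0: | IN={} | OUT={e@B0}
  B1: | IN={e@B0} | OUT={a@B1, e@B0}
  B2: | IN={a@B1, a@B2, e@B0, f@B4} | OUT={a@B2, e@B0, f@B4}
  B3: | IN={a@B2, e@B0, f@B4} | OUT={a@B2, e@B0, f@B4}
  B4: | IN={a@B2, e@B0, f@B4} | OUT={a@B2, e@B0, f@B4}
  B5: | IN={a@B2, e@B0, f@B4} | OUT={a@B2, d@B5, e@B0, f@B5}
  B6: | IN={a@B2, d@B5, e@B0, f@B5} | OUT={a@B2, b@B6, d@B5, e@B6, f@B5}
  B7: | IN={a@B2, b@B6, d@B5, e@B0, e@B6, f@B5} | OUT={a@B2, b@B7, d@B5, e@B0, e@B6, f@B7}
  B8: | IN={a@B2, b@B7, d@B5, e@B0, e@B6, f@B7} | OUT={a@B8, b@B7, d@B5, e@B0, e@B6, f@B7}

Merge at B7: IN[B7] = OUT[B5] ⊔ OUT[B6] = {a@B2, b@B6, d@B5, e@B0, e@B6, f@B5}
Applying B7's transfer function to that IN value gives OUT[B7] (row B7 above).

Answer: {a@B2, b@B7, d@B5, e@B0, e@B6, f@B7}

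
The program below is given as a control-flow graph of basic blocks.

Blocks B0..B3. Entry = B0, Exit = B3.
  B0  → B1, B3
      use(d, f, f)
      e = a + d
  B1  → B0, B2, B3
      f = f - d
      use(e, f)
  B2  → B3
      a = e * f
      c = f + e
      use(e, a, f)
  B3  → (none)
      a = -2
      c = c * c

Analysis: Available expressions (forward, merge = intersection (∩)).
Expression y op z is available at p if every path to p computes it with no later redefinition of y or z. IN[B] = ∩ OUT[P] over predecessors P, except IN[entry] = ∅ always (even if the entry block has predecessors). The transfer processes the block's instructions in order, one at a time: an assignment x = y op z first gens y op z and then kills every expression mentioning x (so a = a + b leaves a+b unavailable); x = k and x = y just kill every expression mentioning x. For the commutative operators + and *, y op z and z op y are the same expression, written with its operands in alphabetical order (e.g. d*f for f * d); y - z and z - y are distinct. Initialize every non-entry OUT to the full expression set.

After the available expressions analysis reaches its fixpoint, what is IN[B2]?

Answer: {a+d}

Derivation:
Fixpoint table:
  B0:  IN={}  OUT={a+d}
  B1:  IN={a+d}  OUT={a+d}
  B2:  IN={a+d}  OUT={e*f, e+f}
  B3:  IN={}  OUT={}

Merge at B2: IN[B2] = OUT[B1] = {a+d}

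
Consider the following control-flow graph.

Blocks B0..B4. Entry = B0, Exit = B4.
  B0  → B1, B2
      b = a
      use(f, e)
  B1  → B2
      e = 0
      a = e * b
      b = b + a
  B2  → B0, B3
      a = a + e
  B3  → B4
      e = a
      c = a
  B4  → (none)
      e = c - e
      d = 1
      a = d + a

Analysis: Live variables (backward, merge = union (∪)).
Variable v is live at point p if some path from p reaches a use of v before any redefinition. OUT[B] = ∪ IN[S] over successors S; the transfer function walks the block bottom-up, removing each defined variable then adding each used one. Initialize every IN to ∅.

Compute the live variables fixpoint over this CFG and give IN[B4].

Answer: {a, c, e}

Derivation:
Fixpoint table:
  B0: | IN={a, e, f} | OUT={a, b, e, f}
  B1: | IN={b, f} | OUT={a, e, f}
  B2: | IN={a, e, f} | OUT={a, e, f}
  B3: | IN={a} | OUT={a, c, e}
  B4: | IN={a, c, e} | OUT={}

B4 is the boundary node: OUT[B4] = {}
Applying B4's transfer function to that OUT value gives IN[B4] (row B4 above).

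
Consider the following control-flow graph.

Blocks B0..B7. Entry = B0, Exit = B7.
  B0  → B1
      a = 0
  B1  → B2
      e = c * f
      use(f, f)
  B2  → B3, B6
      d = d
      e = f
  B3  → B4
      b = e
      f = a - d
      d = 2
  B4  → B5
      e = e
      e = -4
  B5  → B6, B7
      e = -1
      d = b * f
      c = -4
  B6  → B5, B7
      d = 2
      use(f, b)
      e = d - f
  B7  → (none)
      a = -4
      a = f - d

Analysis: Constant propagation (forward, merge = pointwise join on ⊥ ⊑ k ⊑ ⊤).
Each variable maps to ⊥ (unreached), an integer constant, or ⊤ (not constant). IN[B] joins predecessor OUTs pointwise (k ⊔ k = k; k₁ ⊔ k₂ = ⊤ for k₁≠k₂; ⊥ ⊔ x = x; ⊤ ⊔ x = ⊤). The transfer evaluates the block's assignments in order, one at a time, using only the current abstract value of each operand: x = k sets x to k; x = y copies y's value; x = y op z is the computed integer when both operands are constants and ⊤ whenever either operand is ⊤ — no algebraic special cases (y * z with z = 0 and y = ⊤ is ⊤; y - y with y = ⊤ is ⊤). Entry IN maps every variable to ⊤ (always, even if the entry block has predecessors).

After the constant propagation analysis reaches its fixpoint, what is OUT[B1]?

Per-block solution:
  B0: | IN=(all ⊤) | OUT={a:0; rest ⊤}
  B1: | IN={a:0; rest ⊤} | OUT={a:0; rest ⊤}
  B2: | IN={a:0; rest ⊤} | OUT={a:0; rest ⊤}
  B3: | IN={a:0; rest ⊤} | OUT={a:0, d:2; rest ⊤}
  B4: | IN={a:0, d:2; rest ⊤} | OUT={a:0, d:2, e:-4; rest ⊤}
  B5: | IN={a:0, d:2; rest ⊤} | OUT={a:0, c:-4, e:-1; rest ⊤}
  B6: | IN={a:0; rest ⊤} | OUT={a:0, d:2; rest ⊤}
  B7: | IN={a:0; rest ⊤} | OUT=(all ⊤)

Merge at B1: IN[B1] = OUT[B0] = {a: 0, b: ⊤, c: ⊤, d: ⊤, e: ⊤, f: ⊤}
Applying B1's transfer function to that IN value gives OUT[B1] (row B1 above).

Answer: {a: 0, b: ⊤, c: ⊤, d: ⊤, e: ⊤, f: ⊤}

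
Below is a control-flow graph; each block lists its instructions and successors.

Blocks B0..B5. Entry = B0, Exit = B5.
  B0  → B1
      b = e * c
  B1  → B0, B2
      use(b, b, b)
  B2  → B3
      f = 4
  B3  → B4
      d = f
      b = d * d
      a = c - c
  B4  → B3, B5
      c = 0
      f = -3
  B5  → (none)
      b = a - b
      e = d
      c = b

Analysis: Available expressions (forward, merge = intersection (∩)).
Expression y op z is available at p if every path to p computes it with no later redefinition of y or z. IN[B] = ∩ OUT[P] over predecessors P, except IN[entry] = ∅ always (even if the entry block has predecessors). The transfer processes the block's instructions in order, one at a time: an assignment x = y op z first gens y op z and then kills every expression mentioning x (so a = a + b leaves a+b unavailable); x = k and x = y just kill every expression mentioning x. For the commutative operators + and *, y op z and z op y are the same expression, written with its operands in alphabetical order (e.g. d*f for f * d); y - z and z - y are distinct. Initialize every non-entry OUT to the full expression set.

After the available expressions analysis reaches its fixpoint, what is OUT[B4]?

Converged values:
  B0:  IN={}  OUT={c*e}
  B1:  IN={c*e}  OUT={c*e}
  B2:  IN={c*e}  OUT={c*e}
  B3:  IN={}  OUT={c-c, d*d}
  B4:  IN={c-c, d*d}  OUT={d*d}
  B5:  IN={d*d}  OUT={d*d}

Merge at B4: IN[B4] = OUT[B3] = {c-c, d*d}
Applying B4's transfer function to that IN value gives OUT[B4] (row B4 above).

Answer: {d*d}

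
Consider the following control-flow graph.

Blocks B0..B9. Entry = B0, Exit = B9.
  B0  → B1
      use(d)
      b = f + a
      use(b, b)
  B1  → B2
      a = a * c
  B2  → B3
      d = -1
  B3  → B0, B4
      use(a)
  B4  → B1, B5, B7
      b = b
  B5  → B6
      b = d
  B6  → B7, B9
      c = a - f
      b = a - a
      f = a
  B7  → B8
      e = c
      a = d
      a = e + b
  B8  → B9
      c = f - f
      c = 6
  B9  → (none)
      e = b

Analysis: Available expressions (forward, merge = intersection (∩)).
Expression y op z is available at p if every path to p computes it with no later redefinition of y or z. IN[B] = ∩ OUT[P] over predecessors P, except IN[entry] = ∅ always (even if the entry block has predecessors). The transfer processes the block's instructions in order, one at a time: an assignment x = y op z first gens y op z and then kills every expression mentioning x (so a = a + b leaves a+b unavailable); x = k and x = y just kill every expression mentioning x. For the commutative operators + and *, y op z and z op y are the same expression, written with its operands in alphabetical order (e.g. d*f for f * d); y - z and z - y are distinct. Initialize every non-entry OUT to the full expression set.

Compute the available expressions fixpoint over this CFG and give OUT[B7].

Answer: {b+e}

Trace:
Fixpoint table:
  B0:   IN={}   OUT={a+f}
  B1:   IN={}   OUT={}
  B2:   IN={}   OUT={}
  B3:   IN={}   OUT={}
  B4:   IN={}   OUT={}
  B5:   IN={}   OUT={}
  B6:   IN={}   OUT={a-a}
  B7:   IN={}   OUT={b+e}
  B8:   IN={b+e}   OUT={b+e, f-f}
  B9:   IN={}   OUT={}

Merge at B7: IN[B7] = OUT[B4] ∩ OUT[B6] = {}
Applying B7's transfer function to that IN value gives OUT[B7] (row B7 above).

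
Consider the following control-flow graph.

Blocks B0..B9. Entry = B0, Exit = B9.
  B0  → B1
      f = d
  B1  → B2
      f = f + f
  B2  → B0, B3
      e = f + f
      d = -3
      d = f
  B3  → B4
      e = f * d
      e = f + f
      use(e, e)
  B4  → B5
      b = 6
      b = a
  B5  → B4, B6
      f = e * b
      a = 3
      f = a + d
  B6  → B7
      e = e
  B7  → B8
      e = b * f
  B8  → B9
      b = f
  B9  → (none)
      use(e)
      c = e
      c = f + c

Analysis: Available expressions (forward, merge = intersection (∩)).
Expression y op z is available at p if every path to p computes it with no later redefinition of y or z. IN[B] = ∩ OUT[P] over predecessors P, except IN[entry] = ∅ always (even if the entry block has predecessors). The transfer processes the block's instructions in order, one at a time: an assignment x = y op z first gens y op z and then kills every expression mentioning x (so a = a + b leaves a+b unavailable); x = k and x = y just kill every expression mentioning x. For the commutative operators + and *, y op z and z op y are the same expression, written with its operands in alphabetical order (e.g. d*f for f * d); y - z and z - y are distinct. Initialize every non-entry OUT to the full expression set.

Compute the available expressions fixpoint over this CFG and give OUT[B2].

Answer: {f+f}

Trace:
Converged values:
  B0:  IN={}  OUT={}
  B1:  IN={}  OUT={}
  B2:  IN={}  OUT={f+f}
  B3:  IN={f+f}  OUT={d*f, f+f}
  B4:  IN={}  OUT={}
  B5:  IN={}  OUT={a+d, b*e}
  B6:  IN={a+d, b*e}  OUT={a+d}
  B7:  IN={a+d}  OUT={a+d, b*f}
  B8:  IN={a+d, b*f}  OUT={a+d}
  B9:  IN={a+d}  OUT={a+d}

Merge at B2: IN[B2] = OUT[B1] = {}
Applying B2's transfer function to that IN value gives OUT[B2] (row B2 above).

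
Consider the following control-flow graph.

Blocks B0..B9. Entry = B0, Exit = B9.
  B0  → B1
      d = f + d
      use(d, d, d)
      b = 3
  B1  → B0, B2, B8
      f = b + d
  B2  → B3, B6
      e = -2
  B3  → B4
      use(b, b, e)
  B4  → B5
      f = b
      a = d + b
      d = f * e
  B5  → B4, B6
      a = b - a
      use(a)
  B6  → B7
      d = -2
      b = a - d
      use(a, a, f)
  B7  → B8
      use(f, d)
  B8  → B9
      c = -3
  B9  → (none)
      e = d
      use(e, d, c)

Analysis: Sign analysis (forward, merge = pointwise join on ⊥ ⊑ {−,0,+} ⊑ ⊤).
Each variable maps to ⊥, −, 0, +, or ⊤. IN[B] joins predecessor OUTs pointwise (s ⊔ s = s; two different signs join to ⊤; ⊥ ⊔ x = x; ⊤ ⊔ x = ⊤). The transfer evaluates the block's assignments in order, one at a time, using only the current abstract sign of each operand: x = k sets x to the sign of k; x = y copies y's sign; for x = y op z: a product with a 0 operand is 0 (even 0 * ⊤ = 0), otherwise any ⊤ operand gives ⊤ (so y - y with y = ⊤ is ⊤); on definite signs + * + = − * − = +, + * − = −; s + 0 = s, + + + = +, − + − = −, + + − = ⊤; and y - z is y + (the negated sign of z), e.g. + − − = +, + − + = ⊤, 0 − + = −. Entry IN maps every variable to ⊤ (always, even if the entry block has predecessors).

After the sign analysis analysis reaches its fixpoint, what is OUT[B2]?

Converged values:
  B0:  IN=(all ⊤)  OUT={b:+; rest ⊤}
  B1:  IN={b:+; rest ⊤}  OUT={b:+; rest ⊤}
  B2:  IN={b:+; rest ⊤}  OUT={b:+, e:-; rest ⊤}
  B3:  IN={b:+, e:-; rest ⊤}  OUT={b:+, e:-; rest ⊤}
  B4:  IN={b:+, e:-; rest ⊤}  OUT={b:+, d:-, e:-, f:+; rest ⊤}
  B5:  IN={b:+, d:-, e:-, f:+; rest ⊤}  OUT={b:+, d:-, e:-, f:+; rest ⊤}
  B6:  IN={b:+, e:-; rest ⊤}  OUT={d:-, e:-; rest ⊤}
  B7:  IN={d:-, e:-; rest ⊤}  OUT={d:-, e:-; rest ⊤}
  B8:  IN=(all ⊤)  OUT={c:-; rest ⊤}
  B9:  IN={c:-; rest ⊤}  OUT={c:-; rest ⊤}

Merge at B2: IN[B2] = OUT[B1] = {a: ⊤, b: +, c: ⊤, d: ⊤, e: ⊤, f: ⊤}
Applying B2's transfer function to that IN value gives OUT[B2] (row B2 above).

Answer: {a: ⊤, b: +, c: ⊤, d: ⊤, e: -, f: ⊤}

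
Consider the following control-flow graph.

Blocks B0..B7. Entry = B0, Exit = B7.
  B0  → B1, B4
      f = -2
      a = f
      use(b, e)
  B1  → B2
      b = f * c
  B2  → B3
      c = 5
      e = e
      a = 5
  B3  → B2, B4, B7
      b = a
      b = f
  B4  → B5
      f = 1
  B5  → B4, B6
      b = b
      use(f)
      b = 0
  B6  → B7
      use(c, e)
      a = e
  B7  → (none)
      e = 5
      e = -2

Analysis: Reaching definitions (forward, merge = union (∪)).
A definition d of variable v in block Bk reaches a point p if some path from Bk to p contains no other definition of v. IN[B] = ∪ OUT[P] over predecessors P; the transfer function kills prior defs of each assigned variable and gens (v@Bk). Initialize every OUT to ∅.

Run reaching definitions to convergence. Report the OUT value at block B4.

Converged values:
  B0: | IN={} | OUT={a@B0, f@B0}
  B1: | IN={a@B0, f@B0} | OUT={a@B0, b@B1, f@B0}
  B2: | IN={a@B0, a@B2, b@B1, b@B3, c@B2, e@B2, f@B0} | OUT={a@B2, b@B1, b@B3, c@B2, e@B2, f@B0}
  B3: | IN={a@B2, b@B1, b@B3, c@B2, e@B2, f@B0} | OUT={a@B2, b@B3, c@B2, e@B2, f@B0}
  B4: | IN={a@B0, a@B2, b@B3, b@B5, c@B2, e@B2, f@B0, f@B4} | OUT={a@B0, a@B2, b@B3, b@B5, c@B2, e@B2, f@B4}
  B5: | IN={a@B0, a@B2, b@B3, b@B5, c@B2, e@B2, f@B4} | OUT={a@B0, a@B2, b@B5, c@B2, e@B2, f@B4}
  B6: | IN={a@B0, a@B2, b@B5, c@B2, e@B2, f@B4} | OUT={a@B6, b@B5, c@B2, e@B2, f@B4}
  B7: | IN={a@B2, a@B6, b@B3, b@B5, c@B2, e@B2, f@B0, f@B4} | OUT={a@B2, a@B6, b@B3, b@B5, c@B2, e@B7, f@B0, f@B4}

Merge at B4: IN[B4] = OUT[B0] ⊔ OUT[B3] ⊔ OUT[B5] = {a@B0, a@B2, b@B3, b@B5, c@B2, e@B2, f@B0, f@B4}
Applying B4's transfer function to that IN value gives OUT[B4] (row B4 above).

Answer: {a@B0, a@B2, b@B3, b@B5, c@B2, e@B2, f@B4}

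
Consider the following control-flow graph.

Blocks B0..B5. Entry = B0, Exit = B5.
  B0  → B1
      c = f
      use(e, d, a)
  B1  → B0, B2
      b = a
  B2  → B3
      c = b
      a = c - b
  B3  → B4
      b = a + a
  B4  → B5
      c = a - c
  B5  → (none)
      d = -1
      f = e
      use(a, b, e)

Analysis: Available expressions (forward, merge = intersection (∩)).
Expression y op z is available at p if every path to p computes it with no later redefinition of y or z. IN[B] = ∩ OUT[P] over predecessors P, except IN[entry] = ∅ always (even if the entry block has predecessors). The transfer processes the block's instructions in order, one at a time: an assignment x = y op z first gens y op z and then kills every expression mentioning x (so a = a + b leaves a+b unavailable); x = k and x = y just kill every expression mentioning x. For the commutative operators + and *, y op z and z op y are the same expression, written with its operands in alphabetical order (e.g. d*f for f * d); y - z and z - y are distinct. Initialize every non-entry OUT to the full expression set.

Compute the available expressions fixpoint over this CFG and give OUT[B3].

Answer: {a+a}

Trace:
Fixpoint table:
  B0: | IN={} | OUT={}
  B1: | IN={} | OUT={}
  B2: | IN={} | OUT={c-b}
  B3: | IN={c-b} | OUT={a+a}
  B4: | IN={a+a} | OUT={a+a}
  B5: | IN={a+a} | OUT={a+a}

Merge at B3: IN[B3] = OUT[B2] = {c-b}
Applying B3's transfer function to that IN value gives OUT[B3] (row B3 above).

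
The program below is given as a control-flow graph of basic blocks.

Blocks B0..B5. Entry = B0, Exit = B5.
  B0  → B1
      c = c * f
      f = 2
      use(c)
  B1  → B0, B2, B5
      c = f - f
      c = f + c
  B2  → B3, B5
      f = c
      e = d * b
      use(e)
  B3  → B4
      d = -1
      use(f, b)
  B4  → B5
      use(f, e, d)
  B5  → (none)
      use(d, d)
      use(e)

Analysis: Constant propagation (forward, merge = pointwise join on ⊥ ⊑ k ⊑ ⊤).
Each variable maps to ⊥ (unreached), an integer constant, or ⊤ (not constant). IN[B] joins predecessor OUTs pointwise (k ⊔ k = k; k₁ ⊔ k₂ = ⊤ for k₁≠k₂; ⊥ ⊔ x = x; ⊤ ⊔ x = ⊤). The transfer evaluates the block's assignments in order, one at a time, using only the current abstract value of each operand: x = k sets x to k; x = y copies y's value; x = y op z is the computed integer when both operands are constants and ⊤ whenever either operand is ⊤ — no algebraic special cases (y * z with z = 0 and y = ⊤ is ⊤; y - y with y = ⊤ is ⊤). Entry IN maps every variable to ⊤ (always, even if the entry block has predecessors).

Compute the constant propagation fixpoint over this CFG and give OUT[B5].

Answer: {a: ⊤, b: ⊤, c: 2, d: ⊤, e: ⊤, f: 2}

Derivation:
Converged values:
  B0:  IN=(all ⊤)  OUT={f:2; rest ⊤}
  B1:  IN={f:2; rest ⊤}  OUT={c:2, f:2; rest ⊤}
  B2:  IN={c:2, f:2; rest ⊤}  OUT={c:2, f:2; rest ⊤}
  B3:  IN={c:2, f:2; rest ⊤}  OUT={c:2, d:-1, f:2; rest ⊤}
  B4:  IN={c:2, d:-1, f:2; rest ⊤}  OUT={c:2, d:-1, f:2; rest ⊤}
  B5:  IN={c:2, f:2; rest ⊤}  OUT={c:2, f:2; rest ⊤}

Merge at B5: IN[B5] = OUT[B1] ⊔ OUT[B2] ⊔ OUT[B4] = {a: ⊤, b: ⊤, c: 2, d: ⊤, e: ⊤, f: 2}
Applying B5's transfer function to that IN value gives OUT[B5] (row B5 above).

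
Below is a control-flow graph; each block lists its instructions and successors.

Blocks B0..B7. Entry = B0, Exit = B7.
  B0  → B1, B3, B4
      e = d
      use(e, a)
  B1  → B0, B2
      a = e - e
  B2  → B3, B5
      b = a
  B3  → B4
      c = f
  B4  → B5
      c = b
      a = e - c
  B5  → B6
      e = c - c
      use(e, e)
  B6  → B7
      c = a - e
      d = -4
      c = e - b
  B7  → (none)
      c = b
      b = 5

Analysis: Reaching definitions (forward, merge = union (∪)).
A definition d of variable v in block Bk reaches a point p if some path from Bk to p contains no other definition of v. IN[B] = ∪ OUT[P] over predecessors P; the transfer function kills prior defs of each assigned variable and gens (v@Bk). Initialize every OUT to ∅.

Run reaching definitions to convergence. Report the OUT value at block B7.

Fixpoint table:
  B0:  IN={a@B1, e@B0}  OUT={a@B1, e@B0}
  B1:  IN={a@B1, e@B0}  OUT={a@B1, e@B0}
  B2:  IN={a@B1, e@B0}  OUT={a@B1, b@B2, e@B0}
  B3:  IN={a@B1, b@B2, e@B0}  OUT={a@B1, b@B2, c@B3, e@B0}
  B4:  IN={a@B1, b@B2, c@B3, e@B0}  OUT={a@B4, b@B2, c@B4, e@B0}
  B5:  IN={a@B1, a@B4, b@B2, c@B4, e@B0}  OUT={a@B1, a@B4, b@B2, c@B4, e@B5}
  B6:  IN={a@B1, a@B4, b@B2, c@B4, e@B5}  OUT={a@B1, a@B4, b@B2, c@B6, d@B6, e@B5}
  B7:  IN={a@B1, a@B4, b@B2, c@B6, d@B6, e@B5}  OUT={a@B1, a@B4, b@B7, c@B7, d@B6, e@B5}

Merge at B7: IN[B7] = OUT[B6] = {a@B1, a@B4, b@B2, c@B6, d@B6, e@B5}
Applying B7's transfer function to that IN value gives OUT[B7] (row B7 above).

Answer: {a@B1, a@B4, b@B7, c@B7, d@B6, e@B5}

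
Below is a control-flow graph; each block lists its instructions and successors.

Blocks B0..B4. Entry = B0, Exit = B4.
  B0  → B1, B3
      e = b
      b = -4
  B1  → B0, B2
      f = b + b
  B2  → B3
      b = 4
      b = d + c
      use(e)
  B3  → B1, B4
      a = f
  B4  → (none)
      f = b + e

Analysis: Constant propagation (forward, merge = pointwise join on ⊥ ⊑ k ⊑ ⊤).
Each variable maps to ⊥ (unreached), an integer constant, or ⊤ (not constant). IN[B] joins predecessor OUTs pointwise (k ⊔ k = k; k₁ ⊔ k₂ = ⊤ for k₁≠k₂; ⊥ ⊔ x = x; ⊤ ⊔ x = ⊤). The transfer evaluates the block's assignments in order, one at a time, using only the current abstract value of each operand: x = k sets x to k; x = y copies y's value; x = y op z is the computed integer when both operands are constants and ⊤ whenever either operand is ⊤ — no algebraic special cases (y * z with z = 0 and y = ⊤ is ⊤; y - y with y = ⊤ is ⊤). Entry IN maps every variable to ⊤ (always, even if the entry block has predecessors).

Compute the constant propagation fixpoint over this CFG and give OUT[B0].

Answer: {a: ⊤, b: -4, c: ⊤, d: ⊤, e: ⊤, f: ⊤}

Derivation:
Fixpoint table:
  B0: | IN=(all ⊤) | OUT={b:-4; rest ⊤}
  B1: | IN=(all ⊤) | OUT=(all ⊤)
  B2: | IN=(all ⊤) | OUT=(all ⊤)
  B3: | IN=(all ⊤) | OUT=(all ⊤)
  B4: | IN=(all ⊤) | OUT=(all ⊤)

Merge at B0 (entry node, so the boundary value (all ⊤) is joined with the incoming edge(s)): IN[B0] = (all ⊤) ⊔ OUT[B1] = {a: ⊤, b: ⊤, c: ⊤, d: ⊤, e: ⊤, f: ⊤}
Applying B0's transfer function to that IN value gives OUT[B0] (row B0 above).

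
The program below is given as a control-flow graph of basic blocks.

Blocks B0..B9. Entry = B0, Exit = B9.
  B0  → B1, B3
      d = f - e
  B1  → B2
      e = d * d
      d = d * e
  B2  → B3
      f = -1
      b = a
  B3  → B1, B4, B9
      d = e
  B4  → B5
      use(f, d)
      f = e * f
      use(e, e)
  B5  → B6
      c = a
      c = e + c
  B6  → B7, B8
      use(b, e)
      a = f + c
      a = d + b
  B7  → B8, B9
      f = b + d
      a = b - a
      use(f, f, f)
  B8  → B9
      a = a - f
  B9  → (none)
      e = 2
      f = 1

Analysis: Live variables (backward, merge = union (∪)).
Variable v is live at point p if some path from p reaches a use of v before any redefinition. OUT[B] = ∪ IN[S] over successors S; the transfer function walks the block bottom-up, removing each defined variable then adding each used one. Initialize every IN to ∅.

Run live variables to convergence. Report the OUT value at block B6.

Per-block solution:
  B0: | IN={a, b, e, f} | OUT={a, b, d, e, f}
  B1: | IN={a, d} | OUT={a, e}
  B2: | IN={a, e} | OUT={a, b, e, f}
  B3: | IN={a, b, e, f} | OUT={a, b, d, e, f}
  B4: | IN={a, b, d, e, f} | OUT={a, b, d, e, f}
  B5: | IN={a, b, d, e, f} | OUT={b, c, d, e, f}
  B6: | IN={b, c, d, e, f} | OUT={a, b, d, f}
  B7: | IN={a, b, d} | OUT={a, f}
  B8: | IN={a, f} | OUT={}
  B9: | IN={} | OUT={}

Merge at B6: OUT[B6] = IN[B7] ⊔ IN[B8] = {a, b, d, f}

Answer: {a, b, d, f}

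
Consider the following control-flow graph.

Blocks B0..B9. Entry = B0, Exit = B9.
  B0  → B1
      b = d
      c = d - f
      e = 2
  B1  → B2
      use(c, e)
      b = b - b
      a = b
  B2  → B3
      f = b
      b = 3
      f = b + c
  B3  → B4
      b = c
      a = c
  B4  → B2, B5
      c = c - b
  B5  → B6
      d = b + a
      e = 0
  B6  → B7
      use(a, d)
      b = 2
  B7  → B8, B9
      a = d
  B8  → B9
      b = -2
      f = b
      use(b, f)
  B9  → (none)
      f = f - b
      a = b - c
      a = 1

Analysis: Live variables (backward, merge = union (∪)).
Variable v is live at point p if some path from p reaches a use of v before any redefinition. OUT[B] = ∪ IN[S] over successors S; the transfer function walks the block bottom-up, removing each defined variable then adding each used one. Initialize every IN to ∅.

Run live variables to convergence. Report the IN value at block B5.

Answer: {a, b, c, f}

Derivation:
Converged values:
  B0:  IN={d, f}  OUT={b, c, e}
  B1:  IN={b, c, e}  OUT={b, c}
  B2:  IN={b, c}  OUT={c, f}
  B3:  IN={c, f}  OUT={a, b, c, f}
  B4:  IN={a, b, c, f}  OUT={a, b, c, f}
  B5:  IN={a, b, c, f}  OUT={a, c, d, f}
  B6:  IN={a, c, d, f}  OUT={b, c, d, f}
  B7:  IN={b, c, d, f}  OUT={b, c, f}
  B8:  IN={c}  OUT={b, c, f}
  B9:  IN={b, c, f}  OUT={}

Merge at B5: OUT[B5] = IN[B6] = {a, c, d, f}
Applying B5's transfer function to that OUT value gives IN[B5] (row B5 above).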